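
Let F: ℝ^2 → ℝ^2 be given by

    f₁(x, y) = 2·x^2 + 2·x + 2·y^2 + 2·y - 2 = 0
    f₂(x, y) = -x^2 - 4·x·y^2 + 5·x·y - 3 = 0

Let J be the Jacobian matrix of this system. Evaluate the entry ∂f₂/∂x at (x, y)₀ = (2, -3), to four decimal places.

∂f₂/∂x = -2·x - 4·y^2 + 5·y.
At (2, -3) this is -55.0000.

-55.0000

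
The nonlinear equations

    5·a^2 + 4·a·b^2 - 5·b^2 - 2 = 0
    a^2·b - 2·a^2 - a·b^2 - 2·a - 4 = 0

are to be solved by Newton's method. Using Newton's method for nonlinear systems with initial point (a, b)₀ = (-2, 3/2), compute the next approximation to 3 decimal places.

(-2.076, 1.233)

At (-2, 3/2): F = (-11.250, 2.500).
Jacobian J = [[10·a + 4·b^2, 8·a·b - 10·b], [2·a·b - 4·a - b^2 - 2, a^2 - 2·a·b]].
At the point, J = [[-11.000, -39.000], [-2.250, 10.000]] (det J = -197.750).
Solving J·Δ = −F gives Δ = (-0.076, -0.267).
Then the next iterate is (a, b)₁ = (-2.076, 1.233).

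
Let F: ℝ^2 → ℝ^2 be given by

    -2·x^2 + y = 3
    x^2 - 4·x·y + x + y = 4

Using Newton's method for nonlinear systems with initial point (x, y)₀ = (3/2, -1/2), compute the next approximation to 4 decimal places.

(-0.0729, -1.9375)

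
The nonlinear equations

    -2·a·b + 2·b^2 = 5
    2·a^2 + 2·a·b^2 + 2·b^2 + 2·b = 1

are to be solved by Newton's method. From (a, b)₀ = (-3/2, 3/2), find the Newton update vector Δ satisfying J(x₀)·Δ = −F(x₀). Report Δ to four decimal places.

At (-3/2, 3/2): F = (4.0000, 4.2500).
Jacobian J = [[-2·b, -2·a + 4·b], [4·a + 2·b^2, 4·a·b + 4·b + 2]].
At the point, J = [[-3.0000, 9.0000], [-1.5000, -1.0000]] (det J = 16.5000).
Solving J·Δ = −F gives Δ = (2.5606, 0.4091).

(2.5606, 0.4091)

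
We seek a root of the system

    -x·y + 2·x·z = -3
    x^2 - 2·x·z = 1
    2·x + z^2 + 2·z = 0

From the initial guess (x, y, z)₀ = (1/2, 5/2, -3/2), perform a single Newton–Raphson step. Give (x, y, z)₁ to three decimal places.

At (1/2, 5/2, -3/2): F = (0.250, 0.750, 0.250).
Jacobian J = [[-y + 2·z, -x, 2·x], [2·x - 2·z, 0, -2·x], [2, 0, 2·z + 2]].
At the point, J = [[-5.500, -0.500, 1.000], [4.000, 0.000, -1.000], [2.000, 0.000, -1.000]] (det J = -1.000).
Solving J·Δ = −F gives Δ = (-0.250, 2.750, -0.250).
Then the next iterate is (x, y, z)₁ = (0.250, 5.250, -1.750).

(0.250, 5.250, -1.750)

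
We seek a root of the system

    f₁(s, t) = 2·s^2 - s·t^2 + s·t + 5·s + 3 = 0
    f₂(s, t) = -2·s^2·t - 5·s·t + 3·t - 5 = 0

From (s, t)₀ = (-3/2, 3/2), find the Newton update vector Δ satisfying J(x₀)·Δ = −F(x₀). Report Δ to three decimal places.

At (-3/2, 3/2): F = (1.125, 4.000).
Jacobian J = [[4·s - t^2 + t + 5, -2·s·t + s], [-4·s·t - 5·t, -2·s^2 - 5·s + 3]].
At the point, J = [[-1.750, 3.000], [1.500, 6.000]] (det J = -15.000).
Solving J·Δ = −F gives Δ = (-0.350, -0.579).

(-0.350, -0.579)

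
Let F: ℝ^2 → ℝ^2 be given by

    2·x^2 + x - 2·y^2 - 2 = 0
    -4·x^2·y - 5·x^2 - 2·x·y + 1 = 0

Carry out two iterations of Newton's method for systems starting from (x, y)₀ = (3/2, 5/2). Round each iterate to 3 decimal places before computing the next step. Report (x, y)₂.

(0.677, 0.530)

At (3/2, 5/2): F = (-8.500, -40.250).
Jacobian J = [[4·x + 1, -4·y], [-8·x·y - 10·x - 2·y, -4·x^2 - 2·x]].
At the point, J = [[7.000, -10.000], [-50.000, -12.000]] (det J = -584.000).
Solving J·Δ = −F gives Δ = (-0.515, -1.210).
Then the next iterate is (x, y)₁ = (0.985, 1.290).
Round to (0.985, 1.290) and repeat: F = (-2.40275, -11.39879), J = [[4.940, -5.160], [-22.59520, -5.85090]].
Δ = (-0.308, -0.760), so (x, y)₂ = (0.677, 0.530).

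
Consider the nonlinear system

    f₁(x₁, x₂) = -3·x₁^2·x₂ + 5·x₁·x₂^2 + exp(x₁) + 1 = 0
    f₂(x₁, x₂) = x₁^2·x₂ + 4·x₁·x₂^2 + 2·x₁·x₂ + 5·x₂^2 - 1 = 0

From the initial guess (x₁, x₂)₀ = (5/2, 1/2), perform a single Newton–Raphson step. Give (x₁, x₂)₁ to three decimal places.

At (5/2, 1/2): F = (6.93249, 8.375).
Jacobian J = [[-6·x₁·x₂ + 5·x₂^2 + exp(x₁), -3·x₁^2 + 10·x₁·x₂], [2·x₁·x₂ + 4·x₂^2 + 2·x₂, x₁^2 + 8·x₁·x₂ + 2·x₁ + 10·x₂]].
At the point, J = [[5.93249, -6.250], [4.500, 26.250]] (det J = 183.85297).
Solving J·Δ = −F gives Δ = (-1.275, -0.101).
Then the next iterate is (x₁, x₂)₁ = (1.225, 0.399).

(1.225, 0.399)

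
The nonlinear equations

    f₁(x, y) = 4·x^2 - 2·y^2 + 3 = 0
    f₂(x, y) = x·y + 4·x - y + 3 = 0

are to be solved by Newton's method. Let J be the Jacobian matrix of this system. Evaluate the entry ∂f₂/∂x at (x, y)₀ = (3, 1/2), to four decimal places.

∂f₂/∂x = y + 4.
At (3, 1/2) this is 4.5000.

4.5000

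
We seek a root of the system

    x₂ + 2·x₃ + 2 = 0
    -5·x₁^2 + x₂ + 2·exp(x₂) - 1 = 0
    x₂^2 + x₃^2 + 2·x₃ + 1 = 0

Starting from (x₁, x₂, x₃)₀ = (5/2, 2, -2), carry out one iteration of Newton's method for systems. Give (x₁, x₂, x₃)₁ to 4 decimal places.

(1.2500, 1.0000, -1.5000)

At (5/2, 2, -2): F = (0.0000, -15.471888, 5.0000).
Jacobian J = [[0, 1, 2], [-10·x₁, 2·exp(x₂) + 1, 0], [0, 2·x₂, 2·x₃ + 2]].
At the point, J = [[0.0000, 1.0000, 2.0000], [-25.0000, 15.778112, 0.0000], [0.0000, 4.0000, -2.0000]] (det J = -250.0000).
Solving J·Δ = −F gives Δ = (-1.2500, -1.0000, 0.5000).
Then the next iterate is (x₁, x₂, x₃)₁ = (1.2500, 1.0000, -1.5000).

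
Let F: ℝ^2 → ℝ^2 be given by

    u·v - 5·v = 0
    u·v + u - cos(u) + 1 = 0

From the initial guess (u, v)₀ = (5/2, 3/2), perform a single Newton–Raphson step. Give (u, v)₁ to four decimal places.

At (5/2, 3/2): F = (-3.7500, 8.051144).
Jacobian J = [[v, u - 5], [v + sin(u) + 1, u]].
At the point, J = [[1.5000, -2.5000], [3.098472, 2.5000]] (det J = 11.496180).
Solving J·Δ = −F gives Δ = (-0.9353, -2.0612).
Then the next iterate is (u, v)₁ = (1.5647, -0.5612).

(1.5647, -0.5612)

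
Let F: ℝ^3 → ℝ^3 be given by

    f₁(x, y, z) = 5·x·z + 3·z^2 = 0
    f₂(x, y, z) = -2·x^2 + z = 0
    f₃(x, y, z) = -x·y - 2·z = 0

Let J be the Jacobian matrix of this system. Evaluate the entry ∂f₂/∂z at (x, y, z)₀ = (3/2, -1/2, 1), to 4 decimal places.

∂f₂/∂z = 1.
At (3/2, -1/2, 1) this is 1.0000.

1.0000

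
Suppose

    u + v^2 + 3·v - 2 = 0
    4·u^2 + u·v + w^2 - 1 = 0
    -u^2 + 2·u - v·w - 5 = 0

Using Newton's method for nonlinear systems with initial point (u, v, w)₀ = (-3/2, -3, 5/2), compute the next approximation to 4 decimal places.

At (-3/2, -3, 5/2): F = (-3.5000, 18.7500, -2.7500).
Jacobian J = [[1, 2·v + 3, 0], [8·u + v, u, 2·w], [-2·u + 2, -w, -v]].
At the point, J = [[1.0000, -3.0000, 0.0000], [-15.0000, -1.5000, 5.0000], [5.0000, -2.5000, 3.0000]] (det J = -202.0000).
Solving J·Δ = −F gives Δ = (0.9010, -0.8663, -1.3069).
Then the next iterate is (u, v, w)₁ = (-0.5990, -3.8663, 1.1931).

(-0.5990, -3.8663, 1.1931)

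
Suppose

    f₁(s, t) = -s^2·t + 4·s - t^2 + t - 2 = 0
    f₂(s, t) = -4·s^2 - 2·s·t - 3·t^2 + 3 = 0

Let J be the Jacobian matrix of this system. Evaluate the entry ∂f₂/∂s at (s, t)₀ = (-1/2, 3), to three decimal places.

∂f₂/∂s = -8·s - 2·t.
At (-1/2, 3) this is -2.000.

-2.000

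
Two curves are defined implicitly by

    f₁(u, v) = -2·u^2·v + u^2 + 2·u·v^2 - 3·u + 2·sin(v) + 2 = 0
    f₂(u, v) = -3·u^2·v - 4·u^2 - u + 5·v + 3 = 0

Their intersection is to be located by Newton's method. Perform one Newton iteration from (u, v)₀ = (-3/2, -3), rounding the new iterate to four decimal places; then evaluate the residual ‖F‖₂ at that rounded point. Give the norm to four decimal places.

At (-3/2, -3): F = (-5.032240, 0.7500).
Jacobian J = [[-4·u·v + 2·u + 2·v^2 - 3, -2·u^2 + 4·u·v + 2·cos(v)], [-6·u·v - 8·u - 1, -3·u^2 + 5]].
At the point, J = [[-6.0000, 11.520015], [-16.0000, -1.7500]] (det J = 194.820240).
Solving J·Δ = −F gives Δ = (-0.0009, 0.4364).
Then the next iterate is (u, v)₁ = (-1.5009, -2.5636).
Re-evaluating at (-1.5009, -2.5636): F = (-0.515204, -0.002832), so ‖F‖₂ = 0.5152.

0.5152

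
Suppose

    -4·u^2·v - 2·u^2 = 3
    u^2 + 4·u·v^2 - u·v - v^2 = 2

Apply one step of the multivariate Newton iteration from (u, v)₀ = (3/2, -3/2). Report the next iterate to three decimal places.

(1.824, -0.402)

At (3/2, -3/2): F = (6.000, 13.750).
Jacobian J = [[-8·u·v - 4·u, -4·u^2], [2·u + 4·v^2 - v, 8·u·v - u - 2·v]].
At the point, J = [[12.000, -9.000], [13.500, -16.500]] (det J = -76.500).
Solving J·Δ = −F gives Δ = (0.324, 1.098).
Then the next iterate is (u, v)₁ = (1.824, -0.402).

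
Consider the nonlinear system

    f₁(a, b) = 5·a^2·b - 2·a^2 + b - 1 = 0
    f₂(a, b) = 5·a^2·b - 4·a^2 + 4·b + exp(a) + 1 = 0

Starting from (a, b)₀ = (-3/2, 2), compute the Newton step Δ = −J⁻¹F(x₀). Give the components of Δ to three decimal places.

(0.077, -1.400)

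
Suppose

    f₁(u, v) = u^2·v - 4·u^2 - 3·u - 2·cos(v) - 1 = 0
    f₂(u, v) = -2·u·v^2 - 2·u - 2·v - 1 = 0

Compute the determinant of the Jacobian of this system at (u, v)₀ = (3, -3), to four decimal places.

J = [[2·u·v - 8·u - 3, u^2 + 2·sin(v)], [-2·v^2 - 2, -4·u·v - 2]].
At the point, J = [[-45.0000, 8.717760], [-20.0000, 34.0000]].
det J = -1355.6448.

-1355.6448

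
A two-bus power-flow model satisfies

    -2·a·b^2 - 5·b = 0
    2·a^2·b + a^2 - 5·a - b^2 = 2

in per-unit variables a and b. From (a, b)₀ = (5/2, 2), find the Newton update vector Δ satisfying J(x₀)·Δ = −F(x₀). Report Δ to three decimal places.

(-0.148, -1.153)

At (5/2, 2): F = (-30.000, 12.750).
Jacobian J = [[-2·b^2, -4·a·b - 5], [4·a·b + 2·a - 5, 2·a^2 - 2·b]].
At the point, J = [[-8.000, -25.000], [20.000, 8.500]] (det J = 432.000).
Solving J·Δ = −F gives Δ = (-0.148, -1.153).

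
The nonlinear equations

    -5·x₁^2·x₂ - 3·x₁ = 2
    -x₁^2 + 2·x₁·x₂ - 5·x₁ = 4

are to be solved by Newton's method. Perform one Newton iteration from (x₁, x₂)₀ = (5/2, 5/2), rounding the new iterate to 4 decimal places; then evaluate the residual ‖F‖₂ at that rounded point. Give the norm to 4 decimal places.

At (5/2, 5/2): F = (-87.6250, -10.2500).
Jacobian J = [[-10·x₁·x₂ - 3, -5·x₁^2], [-2·x₁ + 2·x₂ - 5, 2·x₁]].
At the point, J = [[-65.5000, -31.2500], [-5.0000, 5.0000]] (det J = -483.7500).
Solving J·Δ = −F gives Δ = (-1.5678, 0.4822).
Then the next iterate is (x₁, x₂)₁ = (0.9322, 2.9822).
Re-evaluating at (0.9322, 2.9822): F = (-17.754212, -3.969983), so ‖F‖₂ = 18.1927.

18.1927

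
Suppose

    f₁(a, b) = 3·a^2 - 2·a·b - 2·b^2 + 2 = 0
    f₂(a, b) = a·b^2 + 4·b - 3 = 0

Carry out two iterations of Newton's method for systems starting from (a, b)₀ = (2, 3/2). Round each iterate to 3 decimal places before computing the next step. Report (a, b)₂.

(0.418, 0.757)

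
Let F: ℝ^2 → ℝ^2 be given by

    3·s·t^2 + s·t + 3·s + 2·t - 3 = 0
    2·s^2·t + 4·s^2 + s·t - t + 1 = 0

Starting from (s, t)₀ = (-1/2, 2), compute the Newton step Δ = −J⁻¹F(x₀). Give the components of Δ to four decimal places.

(0.1705, -1.0227)

At (-1/2, 2): F = (-7.5000, 0.0000).
Jacobian J = [[3·t^2 + t + 3, 6·s·t + s + 2], [4·s·t + 8·s + t, 2·s^2 + s - 1]].
At the point, J = [[17.0000, -4.5000], [-6.0000, -1.0000]] (det J = -44.0000).
Solving J·Δ = −F gives Δ = (0.1705, -1.0227).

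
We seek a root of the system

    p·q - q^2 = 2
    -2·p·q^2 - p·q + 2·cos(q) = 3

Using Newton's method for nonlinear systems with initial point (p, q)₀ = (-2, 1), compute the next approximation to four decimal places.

(-8.8594, -1.9649)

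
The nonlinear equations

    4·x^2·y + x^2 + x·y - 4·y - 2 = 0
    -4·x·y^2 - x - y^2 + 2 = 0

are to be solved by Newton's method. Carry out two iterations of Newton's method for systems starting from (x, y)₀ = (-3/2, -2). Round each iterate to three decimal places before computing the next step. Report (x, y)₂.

(-1.270, -0.121)

At (-3/2, -2): F = (-6.750, 23.500).
Jacobian J = [[8·x·y + 2·x + y, 4·x^2 + x - 4], [-4·y^2 - 1, -8·x·y - 2·y]].
At the point, J = [[19.000, 3.500], [-17.000, -20.000]] (det J = -320.500).
Solving J·Δ = −F gives Δ = (0.165, 1.035).
Then the next iterate is (x, y)₁ = (-1.335, -0.965).
Round to (-1.335, -0.965) and repeat: F = (-1.94889, 7.37652), J = [[6.67120, 1.79390], [-4.72490, -8.37620]].
Δ = (0.065, 0.844), so (x, y)₂ = (-1.270, -0.121).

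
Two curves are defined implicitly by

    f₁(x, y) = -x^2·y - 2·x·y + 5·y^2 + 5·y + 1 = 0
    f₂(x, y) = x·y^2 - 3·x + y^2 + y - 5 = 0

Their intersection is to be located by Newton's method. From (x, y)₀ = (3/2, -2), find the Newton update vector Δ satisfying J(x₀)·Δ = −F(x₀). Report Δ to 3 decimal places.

(-3.210, -0.523)

At (3/2, -2): F = (21.500, -1.500).
Jacobian J = [[-2·x·y - 2·y, -x^2 - 2·x + 10·y + 5], [y^2 - 3, 2·x·y + 2·y + 1]].
At the point, J = [[10.000, -20.250], [1.000, -9.000]] (det J = -69.750).
Solving J·Δ = −F gives Δ = (-3.210, -0.523).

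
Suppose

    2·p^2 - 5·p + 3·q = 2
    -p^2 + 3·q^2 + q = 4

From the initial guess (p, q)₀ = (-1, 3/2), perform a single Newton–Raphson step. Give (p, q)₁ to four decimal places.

At (-1, 3/2): F = (9.5000, 3.2500).
Jacobian J = [[4·p - 5, 3], [-2·p, 6·q + 1]].
At the point, J = [[-9.0000, 3.0000], [2.0000, 10.0000]] (det J = -96.0000).
Solving J·Δ = −F gives Δ = (0.8880, -0.5026).
Then the next iterate is (p, q)₁ = (-0.1120, 0.9974).

(-0.1120, 0.9974)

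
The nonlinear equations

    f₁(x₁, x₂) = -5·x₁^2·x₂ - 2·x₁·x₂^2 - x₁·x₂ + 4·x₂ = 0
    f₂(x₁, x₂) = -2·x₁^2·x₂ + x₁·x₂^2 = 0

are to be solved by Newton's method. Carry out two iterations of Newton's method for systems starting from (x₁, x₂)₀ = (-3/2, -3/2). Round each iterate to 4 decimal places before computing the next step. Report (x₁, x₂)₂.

(-0.7559, -1.3717)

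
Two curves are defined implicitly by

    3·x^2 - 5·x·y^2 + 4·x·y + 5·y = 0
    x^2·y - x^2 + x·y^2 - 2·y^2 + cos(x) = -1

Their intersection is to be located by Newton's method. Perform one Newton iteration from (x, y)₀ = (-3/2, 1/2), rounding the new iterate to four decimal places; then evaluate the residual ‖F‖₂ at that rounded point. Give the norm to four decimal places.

At (-3/2, 1/2): F = (8.1250, -0.929263).
Jacobian J = [[6·x - 5·y^2 + 4·y, -10·x·y + 4·x + 5], [2·x·y - 2·x + y^2 - sin(x), x^2 + 2·x·y - 4·y]].
At the point, J = [[-8.2500, 6.5000], [2.747495, -1.2500]] (det J = -7.546217).
Solving J·Δ = −F gives Δ = (-0.5454, -1.9423).
Then the next iterate is (x, y)₁ = (-2.0454, -1.4423).
Re-evaluating at (-2.0454, -1.4423): F = (38.414310, -18.090101), so ‖F‖₂ = 42.4607.

42.4607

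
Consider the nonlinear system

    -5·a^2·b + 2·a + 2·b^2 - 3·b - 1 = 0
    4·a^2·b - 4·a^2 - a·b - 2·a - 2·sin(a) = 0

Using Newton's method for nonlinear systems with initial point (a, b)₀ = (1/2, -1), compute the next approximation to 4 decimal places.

(0.2019, -0.4954)

At (1/2, -1): F = (6.2500, -3.458851).
Jacobian J = [[-10·a·b + 2, -5·a^2 + 4·b - 3], [8·a·b - 8·a - b - 2·cos(a) - 2, 4·a^2 - a]].
At the point, J = [[7.0000, -8.2500], [-10.755165, 0.5000]] (det J = -85.230112).
Solving J·Δ = −F gives Δ = (-0.2981, 0.5046).
Then the next iterate is (a, b)₁ = (0.2019, -0.4954).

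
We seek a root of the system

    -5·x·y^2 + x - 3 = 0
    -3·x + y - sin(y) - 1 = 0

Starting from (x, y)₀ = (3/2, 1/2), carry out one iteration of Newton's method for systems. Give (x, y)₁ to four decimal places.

At (3/2, 1/2): F = (-3.3750, -5.479426).
Jacobian J = [[-5·y^2 + 1, -10·x·y], [-3, -cos(y) + 1]].
At the point, J = [[-0.2500, -7.5000], [-3.0000, 0.122417]] (det J = -22.530604).
Solving J·Δ = −F gives Δ = (-1.8423, -0.3886).
Then the next iterate is (x, y)₁ = (-0.3423, 0.1114).

(-0.3423, 0.1114)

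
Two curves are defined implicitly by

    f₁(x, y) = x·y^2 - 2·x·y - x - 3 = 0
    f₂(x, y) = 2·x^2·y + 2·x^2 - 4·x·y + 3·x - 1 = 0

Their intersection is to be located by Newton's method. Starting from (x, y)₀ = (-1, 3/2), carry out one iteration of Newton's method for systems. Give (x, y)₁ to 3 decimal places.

(-1.021, 0.287)

At (-1, 3/2): F = (-1.250, 7.000).
Jacobian J = [[y^2 - 2·y - 1, 2·x·y - 2·x], [4·x·y + 4·x - 4·y + 3, 2·x^2 - 4·x]].
At the point, J = [[-1.750, -1.000], [-13.000, 6.000]] (det J = -23.500).
Solving J·Δ = −F gives Δ = (-0.021, -1.213).
Then the next iterate is (x, y)₁ = (-1.021, 0.287).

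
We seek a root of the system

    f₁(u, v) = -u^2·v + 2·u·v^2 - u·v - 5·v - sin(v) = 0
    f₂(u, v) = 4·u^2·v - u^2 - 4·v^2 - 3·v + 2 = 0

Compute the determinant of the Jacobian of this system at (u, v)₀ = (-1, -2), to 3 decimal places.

40.509

J = [[-2·u·v + 2·v^2 - v, -u^2 + 4·u·v - u - cos(v) - 5], [8·u·v - 2·u, 4·u^2 - 8·v - 3]].
At the point, J = [[6.000, 3.41615], [18.000, 17.000]].
det J = 40.509.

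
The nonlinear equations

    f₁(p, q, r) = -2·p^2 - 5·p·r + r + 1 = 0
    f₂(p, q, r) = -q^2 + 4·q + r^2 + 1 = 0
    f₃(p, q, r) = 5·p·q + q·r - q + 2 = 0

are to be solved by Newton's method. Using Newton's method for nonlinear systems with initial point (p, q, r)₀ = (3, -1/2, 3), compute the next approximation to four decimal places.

(1.5392, -0.3736, 1.6030)

At (3, -1/2, 3): F = (-59.0000, 7.7500, -6.5000).
Jacobian J = [[-4·p - 5·r, 0, -5·p + 1], [0, -2·q + 4, 2·r], [5·q, 5·p + r - 1, q]].
At the point, J = [[-27.0000, 0.0000, -14.0000], [0.0000, 5.0000, 6.0000], [-2.5000, 17.0000, -0.5000]] (det J = 2646.5000).
Solving J·Δ = −F gives Δ = (-1.4608, 0.1264, -1.3970).
Then the next iterate is (p, q, r)₁ = (1.5392, -0.3736, 1.6030).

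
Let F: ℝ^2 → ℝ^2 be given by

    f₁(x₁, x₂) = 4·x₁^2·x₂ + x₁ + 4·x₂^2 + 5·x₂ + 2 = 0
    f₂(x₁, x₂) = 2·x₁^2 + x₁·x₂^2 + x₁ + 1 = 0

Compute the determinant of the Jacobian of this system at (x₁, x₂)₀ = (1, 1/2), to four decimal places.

-63.2500

J = [[8·x₁·x₂ + 1, 4·x₁^2 + 8·x₂ + 5], [4·x₁ + x₂^2 + 1, 2·x₁·x₂]].
At the point, J = [[5.0000, 13.0000], [5.2500, 1.0000]].
det J = -63.2500.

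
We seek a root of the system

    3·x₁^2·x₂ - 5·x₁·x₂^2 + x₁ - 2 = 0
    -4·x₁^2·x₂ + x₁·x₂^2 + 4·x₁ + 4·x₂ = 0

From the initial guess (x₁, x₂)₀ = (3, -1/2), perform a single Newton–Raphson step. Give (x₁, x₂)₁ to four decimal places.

At (3, -1/2): F = (-16.2500, 28.7500).
Jacobian J = [[6·x₁·x₂ - 5·x₂^2 + 1, 3·x₁^2 - 10·x₁·x₂], [-8·x₁·x₂ + x₂^2 + 4, -4·x₁^2 + 2·x₁·x₂ + 4]].
At the point, J = [[-9.2500, 42.0000], [16.2500, -35.0000]] (det J = -358.7500).
Solving J·Δ = −F gives Δ = (-1.7805, -0.0052).
Then the next iterate is (x₁, x₂)₁ = (1.2195, -0.5052).

(1.2195, -0.5052)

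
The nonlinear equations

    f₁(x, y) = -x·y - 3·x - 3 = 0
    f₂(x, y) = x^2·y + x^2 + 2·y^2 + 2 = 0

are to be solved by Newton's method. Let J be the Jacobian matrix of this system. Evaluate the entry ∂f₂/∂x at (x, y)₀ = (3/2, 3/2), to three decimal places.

7.500

∂f₂/∂x = 2·x·y + 2·x.
At (3/2, 3/2) this is 7.500.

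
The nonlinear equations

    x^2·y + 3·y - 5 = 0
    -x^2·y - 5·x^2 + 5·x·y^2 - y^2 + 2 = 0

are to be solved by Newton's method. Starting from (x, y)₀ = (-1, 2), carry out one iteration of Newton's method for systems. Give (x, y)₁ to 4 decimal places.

At (-1, 2): F = (3.0000, -29.0000).
Jacobian J = [[2·x·y, x^2 + 3], [-2·x·y - 10·x + 5·y^2, -x^2 + 10·x·y - 2·y]].
At the point, J = [[-4.0000, 4.0000], [34.0000, -25.0000]] (det J = -36.0000).
Solving J·Δ = −F gives Δ = (1.1389, 0.3889).
Then the next iterate is (x, y)₁ = (0.1389, 2.3889).

(0.1389, 2.3889)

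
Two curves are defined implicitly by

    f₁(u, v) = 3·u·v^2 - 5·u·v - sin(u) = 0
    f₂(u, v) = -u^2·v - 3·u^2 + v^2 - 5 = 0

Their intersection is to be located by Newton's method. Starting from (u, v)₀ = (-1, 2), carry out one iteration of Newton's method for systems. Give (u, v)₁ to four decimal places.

At (-1, 2): F = (-1.158529, -6.0000).
Jacobian J = [[3·v^2 - 5·v - cos(u), 6·u·v - 5·u], [-2·u·v - 6·u, -u^2 + 2·v]].
At the point, J = [[1.459698, -7.0000], [10.0000, 3.0000]] (det J = 74.379093).
Solving J·Δ = −F gives Δ = (0.6114, -0.0380).
Then the next iterate is (u, v)₁ = (-0.3886, 1.9620).

(-0.3886, 1.9620)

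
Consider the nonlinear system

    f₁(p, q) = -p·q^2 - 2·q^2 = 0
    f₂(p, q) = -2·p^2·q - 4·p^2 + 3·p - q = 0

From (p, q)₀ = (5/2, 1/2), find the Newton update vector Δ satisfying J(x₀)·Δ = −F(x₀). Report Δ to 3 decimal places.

At (5/2, 1/2): F = (-1.125, -24.250).
Jacobian J = [[-q^2, -2·p·q - 4·q], [-4·p·q - 8·p + 3, -2·p^2 - 1]].
At the point, J = [[-0.250, -4.500], [-22.000, -13.500]] (det J = -95.625).
Solving J·Δ = −F gives Δ = (-0.982, -0.195).

(-0.982, -0.195)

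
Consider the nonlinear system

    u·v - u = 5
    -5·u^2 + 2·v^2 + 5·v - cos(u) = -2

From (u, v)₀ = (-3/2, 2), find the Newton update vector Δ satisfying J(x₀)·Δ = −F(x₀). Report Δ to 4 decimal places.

(2.1022, -2.9319)

At (-3/2, 2): F = (-6.5000, 8.679263).
Jacobian J = [[v - 1, u], [-10·u + sin(u), 4·v + 5]].
At the point, J = [[1.0000, -1.5000], [14.002505, 13.0000]] (det J = 34.003758).
Solving J·Δ = −F gives Δ = (2.1022, -2.9319).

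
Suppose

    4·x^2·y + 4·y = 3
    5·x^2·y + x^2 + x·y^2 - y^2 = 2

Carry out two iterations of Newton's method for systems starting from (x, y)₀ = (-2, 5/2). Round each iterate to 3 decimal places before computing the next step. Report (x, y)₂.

(-1.089, 0.659)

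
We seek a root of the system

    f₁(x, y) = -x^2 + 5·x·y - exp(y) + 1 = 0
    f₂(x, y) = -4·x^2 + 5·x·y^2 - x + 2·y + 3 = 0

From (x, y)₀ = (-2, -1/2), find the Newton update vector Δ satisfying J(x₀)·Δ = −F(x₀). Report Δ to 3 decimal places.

At (-2, -1/2): F = (1.39347, -14.500).
Jacobian J = [[-2·x + 5·y, 5·x - exp(y)], [-8·x + 5·y^2 - 1, 10·x·y + 2]].
At the point, J = [[1.500, -10.60653], [16.250, 12.000]] (det J = 190.35612).
Solving J·Δ = −F gives Δ = (0.720, 0.233).

(0.720, 0.233)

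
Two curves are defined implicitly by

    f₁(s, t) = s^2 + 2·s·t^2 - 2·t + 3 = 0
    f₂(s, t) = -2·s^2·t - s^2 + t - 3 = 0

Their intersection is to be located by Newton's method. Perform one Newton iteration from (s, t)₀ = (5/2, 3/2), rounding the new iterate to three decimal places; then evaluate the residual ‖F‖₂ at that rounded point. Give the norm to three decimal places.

10.474

At (5/2, 3/2): F = (17.500, -26.500).
Jacobian J = [[2·s + 2·t^2, 4·s·t - 2], [-4·s·t - 2·s, -2·s^2 + 1]].
At the point, J = [[9.500, 13.000], [-20.000, -11.500]] (det J = 150.750).
Solving J·Δ = −F gives Δ = (-0.950, -0.652).
Then the next iterate is (s, t)₁ = (1.550, 0.848).
Re-evaluating at (1.550, 0.848): F = (5.93572, -8.62914), so ‖F‖₂ = 10.474.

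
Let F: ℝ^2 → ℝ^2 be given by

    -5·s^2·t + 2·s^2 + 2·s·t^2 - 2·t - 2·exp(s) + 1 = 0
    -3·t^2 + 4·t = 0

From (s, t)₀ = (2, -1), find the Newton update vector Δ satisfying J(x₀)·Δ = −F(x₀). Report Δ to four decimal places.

(0.0511, 0.7000)

At (2, -1): F = (20.221888, -7.0000).
Jacobian J = [[-10·s·t + 4·s + 2·t^2 - 2·exp(s), -5·s^2 + 4·s·t - 2], [0, -6·t + 4]].
At the point, J = [[15.221888, -30.0000], [0.0000, 10.0000]] (det J = 152.218878).
Solving J·Δ = −F gives Δ = (0.0511, 0.7000).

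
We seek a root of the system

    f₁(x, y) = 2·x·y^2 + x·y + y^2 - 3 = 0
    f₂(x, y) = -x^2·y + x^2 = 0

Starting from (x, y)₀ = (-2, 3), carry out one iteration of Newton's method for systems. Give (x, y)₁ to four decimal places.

At (-2, 3): F = (-36.0000, -8.0000).
Jacobian J = [[2·y^2 + y, 4·x·y + x + 2·y], [-2·x·y + 2·x, -x^2]].
At the point, J = [[21.0000, -20.0000], [8.0000, -4.0000]] (det J = 76.0000).
Solving J·Δ = −F gives Δ = (0.2105, -1.5789).
Then the next iterate is (x, y)₁ = (-1.7895, 1.4211).

(-1.7895, 1.4211)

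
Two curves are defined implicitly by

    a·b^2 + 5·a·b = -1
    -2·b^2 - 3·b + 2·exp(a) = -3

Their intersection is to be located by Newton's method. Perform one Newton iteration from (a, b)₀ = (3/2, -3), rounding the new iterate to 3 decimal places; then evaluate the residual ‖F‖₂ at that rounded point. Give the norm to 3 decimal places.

4.552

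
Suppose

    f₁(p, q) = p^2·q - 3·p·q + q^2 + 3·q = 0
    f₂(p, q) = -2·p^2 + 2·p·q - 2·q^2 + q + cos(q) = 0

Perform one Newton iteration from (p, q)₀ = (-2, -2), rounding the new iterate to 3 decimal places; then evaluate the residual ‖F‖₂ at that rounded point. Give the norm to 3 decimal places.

6.114

At (-2, -2): F = (-22.000, -10.41615).
Jacobian J = [[2·p·q - 3·q, p^2 - 3·p + 2·q + 3], [-4·p + 2·q, 2·p - 4·q - sin(q) + 1]].
At the point, J = [[14.000, 9.000], [4.000, 5.90930]] (det J = 46.73016).
Solving J·Δ = −F gives Δ = (0.776, 1.237).
Then the next iterate is (p, q)₁ = (-1.224, -0.763).
Re-evaluating at (-1.224, -0.763): F = (-5.65168, -2.33310), so ‖F‖₂ = 6.114.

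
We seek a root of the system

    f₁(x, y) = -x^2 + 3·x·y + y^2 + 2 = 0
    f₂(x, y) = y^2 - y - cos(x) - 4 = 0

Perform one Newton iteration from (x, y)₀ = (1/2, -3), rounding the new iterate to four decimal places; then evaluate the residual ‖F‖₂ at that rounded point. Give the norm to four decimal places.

1.8684

At (1/2, -3): F = (6.2500, 7.122417).
Jacobian J = [[-2·x + 3·y, 3·x + 2·y], [sin(x), 2·y - 1]].
At the point, J = [[-10.0000, -4.5000], [0.479426, -7.0000]] (det J = 72.157415).
Solving J·Δ = −F gives Δ = (0.1621, 1.0286).
Then the next iterate is (x, y)₁ = (0.6621, -1.9714).
Re-evaluating at (0.6621, -1.9714): F = (1.532250, 1.069115), so ‖F‖₂ = 1.8684.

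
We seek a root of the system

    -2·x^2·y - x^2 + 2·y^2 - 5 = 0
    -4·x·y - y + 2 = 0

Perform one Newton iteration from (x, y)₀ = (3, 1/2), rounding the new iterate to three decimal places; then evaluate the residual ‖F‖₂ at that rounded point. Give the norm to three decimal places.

7.422

At (3, 1/2): F = (-22.500, -4.500).
Jacobian J = [[-4·x·y - 2·x, -2·x^2 + 4·y], [-4·y, -4·x - 1]].
At the point, J = [[-12.000, -16.000], [-2.000, -13.000]] (det J = 124.000).
Solving J·Δ = −F gives Δ = (-1.778, -0.073).
Then the next iterate is (x, y)₁ = (1.222, 0.427).
Re-evaluating at (1.222, 0.427): F = (-7.40389, -0.51418), so ‖F‖₂ = 7.422.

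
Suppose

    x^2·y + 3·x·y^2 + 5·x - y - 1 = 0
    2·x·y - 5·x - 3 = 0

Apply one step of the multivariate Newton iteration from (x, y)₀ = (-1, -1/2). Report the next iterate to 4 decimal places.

(-2.0000, 4.0000)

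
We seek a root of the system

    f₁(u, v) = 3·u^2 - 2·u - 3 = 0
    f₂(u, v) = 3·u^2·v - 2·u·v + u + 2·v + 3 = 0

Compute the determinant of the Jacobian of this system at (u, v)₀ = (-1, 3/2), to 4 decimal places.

-56.0000

J = [[6·u - 2, 0], [6·u·v - 2·v + 1, 3·u^2 - 2·u + 2]].
At the point, J = [[-8.0000, 0.0000], [-11.0000, 7.0000]].
det J = -56.0000.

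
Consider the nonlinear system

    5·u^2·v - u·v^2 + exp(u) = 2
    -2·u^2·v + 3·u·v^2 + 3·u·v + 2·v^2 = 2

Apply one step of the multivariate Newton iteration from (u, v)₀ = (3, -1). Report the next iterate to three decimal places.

At (3, -1): F = (-29.91446, 18.000).
Jacobian J = [[10·u·v - v^2 + exp(u), 5·u^2 - 2·u·v], [-4·u·v + 3·v^2 + 3·v, -2·u^2 + 6·u·v + 3·u + 4·v]].
At the point, J = [[-10.91446, 51.000], [12.000, -31.000]] (det J = -273.65164).
Solving J·Δ = −F gives Δ = (0.034, 0.594).
Then the next iterate is (u, v)₁ = (3.034, -0.406).

(3.034, -0.406)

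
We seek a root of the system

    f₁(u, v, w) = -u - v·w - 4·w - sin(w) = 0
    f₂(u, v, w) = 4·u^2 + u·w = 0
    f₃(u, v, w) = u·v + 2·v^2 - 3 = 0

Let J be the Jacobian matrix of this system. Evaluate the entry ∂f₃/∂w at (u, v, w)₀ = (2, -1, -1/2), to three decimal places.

0.000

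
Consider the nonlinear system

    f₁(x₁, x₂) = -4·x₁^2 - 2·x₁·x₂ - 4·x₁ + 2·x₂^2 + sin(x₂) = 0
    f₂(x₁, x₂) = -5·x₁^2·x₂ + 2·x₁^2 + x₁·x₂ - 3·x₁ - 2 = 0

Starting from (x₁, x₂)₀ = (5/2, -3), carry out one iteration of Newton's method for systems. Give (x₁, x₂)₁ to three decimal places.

(1.640, -2.259)

At (5/2, -3): F = (-2.14112, 89.250).
Jacobian J = [[-8·x₁ - 2·x₂ - 4, -2·x₁ + 4·x₂ + cos(x₂)], [-10·x₁·x₂ + 4·x₁ + x₂ - 3, -5·x₁^2 + x₁]].
At the point, J = [[-18.000, -17.98999], [79.000, -28.750]] (det J = 1938.70941).
Solving J·Δ = −F gives Δ = (-0.860, 0.741).
Then the next iterate is (x₁, x₂)₁ = (1.640, -2.259).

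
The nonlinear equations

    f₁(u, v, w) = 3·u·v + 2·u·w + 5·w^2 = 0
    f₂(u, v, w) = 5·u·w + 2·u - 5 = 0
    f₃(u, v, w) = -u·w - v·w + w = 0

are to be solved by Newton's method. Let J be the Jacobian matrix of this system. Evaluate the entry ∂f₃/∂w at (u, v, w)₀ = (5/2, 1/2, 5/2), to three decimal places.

-2.000

∂f₃/∂w = -u - v + 1.
At (5/2, 1/2, 5/2) this is -2.000.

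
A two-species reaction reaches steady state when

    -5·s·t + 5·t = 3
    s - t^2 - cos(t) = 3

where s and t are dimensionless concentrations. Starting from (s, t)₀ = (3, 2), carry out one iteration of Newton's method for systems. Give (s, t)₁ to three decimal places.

(2.138, 0.562)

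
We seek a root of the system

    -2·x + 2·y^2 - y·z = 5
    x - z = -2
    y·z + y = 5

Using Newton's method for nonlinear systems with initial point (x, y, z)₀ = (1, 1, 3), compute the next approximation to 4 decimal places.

At (1, 1, 3): F = (-8.0000, 0.0000, -1.0000).
Jacobian J = [[-2, 4·y - z, -y], [1, 0, -1], [0, z + 1, y]].
At the point, J = [[-2.0000, 1.0000, -1.0000], [1.0000, 0.0000, -1.0000], [0.0000, 4.0000, 1.0000]] (det J = -13.0000).
Solving J·Δ = −F gives Δ = (-2.3846, 0.8462, -2.3846).
Then the next iterate is (x, y, z)₁ = (-1.3846, 1.8462, 0.6154).

(-1.3846, 1.8462, 0.6154)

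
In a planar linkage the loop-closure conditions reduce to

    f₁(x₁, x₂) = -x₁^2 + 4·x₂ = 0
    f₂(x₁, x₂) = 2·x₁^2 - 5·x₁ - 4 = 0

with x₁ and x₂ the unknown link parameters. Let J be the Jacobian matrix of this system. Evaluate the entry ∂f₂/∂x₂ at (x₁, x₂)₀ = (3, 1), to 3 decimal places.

0.000

∂f₂/∂x₂ = 0.
At (3, 1) this is 0.000.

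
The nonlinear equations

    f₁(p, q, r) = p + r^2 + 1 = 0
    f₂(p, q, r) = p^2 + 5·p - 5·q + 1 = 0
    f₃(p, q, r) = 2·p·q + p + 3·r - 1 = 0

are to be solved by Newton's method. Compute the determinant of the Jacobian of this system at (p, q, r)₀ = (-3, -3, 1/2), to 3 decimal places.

-34.000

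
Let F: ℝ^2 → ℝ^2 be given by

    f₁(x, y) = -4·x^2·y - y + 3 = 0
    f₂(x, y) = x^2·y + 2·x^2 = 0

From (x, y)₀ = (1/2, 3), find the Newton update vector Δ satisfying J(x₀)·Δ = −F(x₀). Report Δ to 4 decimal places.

(-0.2500, 0.0000)

At (1/2, 3): F = (-3.0000, 1.2500).
Jacobian J = [[-8·x·y, -4·x^2 - 1], [2·x·y + 4·x, x^2]].
At the point, J = [[-12.0000, -2.0000], [5.0000, 0.2500]] (det J = 7.0000).
Solving J·Δ = −F gives Δ = (-0.2500, 0.0000).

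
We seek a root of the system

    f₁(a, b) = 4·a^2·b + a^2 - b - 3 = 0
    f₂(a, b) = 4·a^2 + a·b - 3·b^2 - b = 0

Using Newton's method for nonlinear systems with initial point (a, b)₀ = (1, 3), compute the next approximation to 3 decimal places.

(0.886, 1.653)

At (1, 3): F = (7.000, -23.000).
Jacobian J = [[8·a·b + 2·a, 4·a^2 - 1], [8·a + b, a - 6·b - 1]].
At the point, J = [[26.000, 3.000], [11.000, -18.000]] (det J = -501.000).
Solving J·Δ = −F gives Δ = (-0.114, -1.347).
Then the next iterate is (a, b)₁ = (0.886, 1.653).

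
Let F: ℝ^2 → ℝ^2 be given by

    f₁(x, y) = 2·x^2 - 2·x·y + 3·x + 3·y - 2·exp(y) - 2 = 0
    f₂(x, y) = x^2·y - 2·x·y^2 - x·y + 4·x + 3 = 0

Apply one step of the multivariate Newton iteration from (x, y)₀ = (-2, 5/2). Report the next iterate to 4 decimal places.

At (-2, 5/2): F = (-6.864988, 35.0000).
Jacobian J = [[4·x - 2·y + 3, -2·x - 2·exp(y) + 3], [2·x·y - 2·y^2 - y + 4, x^2 - 4·x·y - x]].
At the point, J = [[-10.0000, -17.364988], [-21.0000, 26.0000]] (det J = -624.664746).
Solving J·Δ = −F gives Δ = (0.6872, -0.7911).
Then the next iterate is (x, y)₁ = (-1.3128, 1.7089).

(-1.3128, 1.7089)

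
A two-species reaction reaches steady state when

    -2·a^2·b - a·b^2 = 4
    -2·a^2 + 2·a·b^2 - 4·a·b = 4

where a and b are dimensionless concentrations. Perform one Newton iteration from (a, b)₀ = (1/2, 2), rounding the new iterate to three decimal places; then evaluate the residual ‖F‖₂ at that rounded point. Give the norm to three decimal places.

9.483

At (1/2, 2): F = (-7.000, -4.500).
Jacobian J = [[-4·a·b - b^2, -2·a^2 - 2·a·b], [-4·a + 2·b^2 - 4·b, 4·a·b - 4·a]].
At the point, J = [[-8.000, -2.500], [-2.000, 2.000]] (det J = -21.000).
Solving J·Δ = −F gives Δ = (-1.202, 1.048).
Then the next iterate is (a, b)₁ = (-0.702, 3.048).
Re-evaluating at (-0.702, 3.048): F = (-0.48234, -9.47041), so ‖F‖₂ = 9.483.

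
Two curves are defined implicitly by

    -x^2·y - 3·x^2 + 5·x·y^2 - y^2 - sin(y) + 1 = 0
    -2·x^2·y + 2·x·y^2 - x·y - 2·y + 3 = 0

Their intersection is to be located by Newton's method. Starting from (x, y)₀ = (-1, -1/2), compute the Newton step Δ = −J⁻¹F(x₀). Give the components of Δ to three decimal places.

(-6.566, 10.566)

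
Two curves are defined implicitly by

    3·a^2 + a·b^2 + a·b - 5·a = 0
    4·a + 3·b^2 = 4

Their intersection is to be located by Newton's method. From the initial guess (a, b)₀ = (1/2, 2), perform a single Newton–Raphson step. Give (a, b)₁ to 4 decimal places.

(0.7632, 1.0789)

At (1/2, 2): F = (1.2500, 10.0000).
Jacobian J = [[6·a + b^2 + b - 5, 2·a·b + a], [4, 6·b]].
At the point, J = [[4.0000, 2.5000], [4.0000, 12.0000]] (det J = 38.0000).
Solving J·Δ = −F gives Δ = (0.2632, -0.9211).
Then the next iterate is (a, b)₁ = (0.7632, 1.0789).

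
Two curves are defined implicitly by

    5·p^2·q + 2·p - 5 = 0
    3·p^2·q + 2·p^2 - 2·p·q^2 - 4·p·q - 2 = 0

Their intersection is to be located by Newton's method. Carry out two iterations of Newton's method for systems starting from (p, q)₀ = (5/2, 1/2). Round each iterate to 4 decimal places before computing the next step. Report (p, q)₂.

(1.2297, 0.3909)

At (5/2, 1/2): F = (15.6250, 13.6250).
Jacobian J = [[10·p·q + 2, 5·p^2], [6·p·q + 4·p - 2·q^2 - 4·q, 3·p^2 - 4·p·q - 4·p]].
At the point, J = [[14.5000, 31.2500], [15.0000, 3.7500]] (det J = -414.3750).
Solving J·Δ = −F gives Δ = (-0.8861, -0.0888).
Then the next iterate is (p, q)₁ = (1.6139, 0.4112).
Round to (1.6139, 0.4112) and repeat: F = (3.583008, 3.222155), J = [[8.636357, 13.023366], [8.454443, -1.296123]].
Δ = (-0.3842, -0.0203), so (p, q)₂ = (1.2297, 0.3909).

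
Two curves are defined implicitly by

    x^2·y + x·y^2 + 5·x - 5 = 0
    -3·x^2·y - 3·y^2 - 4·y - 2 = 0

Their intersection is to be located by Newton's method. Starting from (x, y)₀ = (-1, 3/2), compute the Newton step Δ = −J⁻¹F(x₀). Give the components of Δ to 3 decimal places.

At (-1, 3/2): F = (-10.750, -19.250).
Jacobian J = [[2·x·y + y^2 + 5, x^2 + 2·x·y], [-6·x·y, -3·x^2 - 6·y - 4]].
At the point, J = [[4.250, -2.000], [9.000, -16.000]] (det J = -50.000).
Solving J·Δ = −F gives Δ = (2.670, 0.299).

(2.670, 0.299)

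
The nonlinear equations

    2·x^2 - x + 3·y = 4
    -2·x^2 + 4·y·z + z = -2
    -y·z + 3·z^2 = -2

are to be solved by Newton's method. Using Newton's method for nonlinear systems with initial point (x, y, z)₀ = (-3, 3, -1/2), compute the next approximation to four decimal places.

(-2.3339, -2.7803, -0.2734)

At (-3, 3, -1/2): F = (26.0000, -22.5000, 4.2500).
Jacobian J = [[4·x - 1, 3, 0], [-4·x, 4·z, 4·y + 1], [0, -z, -y + 6·z]].
At the point, J = [[-13.0000, 3.0000, 0.0000], [12.0000, -2.0000, 13.0000], [0.0000, 0.5000, -6.0000]] (det J = 144.5000).
Solving J·Δ = −F gives Δ = (0.6661, -5.7803, 0.2266).
Then the next iterate is (x, y, z)₁ = (-2.3339, -2.7803, -0.2734).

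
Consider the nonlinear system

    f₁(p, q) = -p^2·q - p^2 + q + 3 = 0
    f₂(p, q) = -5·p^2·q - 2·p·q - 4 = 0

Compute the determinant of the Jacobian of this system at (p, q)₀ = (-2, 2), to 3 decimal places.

J = [[-2·p·q - 2·p, -p^2 + 1], [-10·p·q - 2·q, -5·p^2 - 2·p]].
At the point, J = [[12.000, -3.000], [36.000, -16.000]].
det J = -84.000.

-84.000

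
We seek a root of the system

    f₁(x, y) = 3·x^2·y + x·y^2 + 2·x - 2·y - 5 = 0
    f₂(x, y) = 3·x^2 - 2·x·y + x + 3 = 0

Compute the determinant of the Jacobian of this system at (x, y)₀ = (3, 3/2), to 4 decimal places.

-731.5000

J = [[6·x·y + y^2 + 2, 3·x^2 + 2·x·y - 2], [6·x - 2·y + 1, -2·x]].
At the point, J = [[31.2500, 34.0000], [16.0000, -6.0000]].
det J = -731.5000.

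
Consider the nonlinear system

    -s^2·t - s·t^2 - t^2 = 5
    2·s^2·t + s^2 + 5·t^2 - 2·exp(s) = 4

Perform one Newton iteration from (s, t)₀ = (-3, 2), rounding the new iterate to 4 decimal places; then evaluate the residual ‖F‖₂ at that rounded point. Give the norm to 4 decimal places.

20.2389

At (-3, 2): F = (-15.0000, 60.900426).
Jacobian J = [[-2·s·t - t^2, -s^2 - 2·s·t - 2·t], [4·s·t + 2·s - 2·exp(s), 2·s^2 + 10·t]].
At the point, J = [[8.0000, -1.0000], [-30.099574, 38.0000]] (det J = 273.900426).
Solving J·Δ = −F gives Δ = (1.8587, -0.1304).
Then the next iterate is (s, t)₁ = (-1.1413, 1.8696).
Re-evaluating at (-1.1413, 1.8696): F = (-6.941376, 19.011333), so ‖F‖₂ = 20.2389.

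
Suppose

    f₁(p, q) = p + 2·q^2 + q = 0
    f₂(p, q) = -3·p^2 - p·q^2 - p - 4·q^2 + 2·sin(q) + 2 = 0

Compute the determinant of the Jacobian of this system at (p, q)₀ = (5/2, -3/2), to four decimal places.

-71.6085

J = [[1, 4·q + 1], [-6·p - q^2 - 1, -2·p·q - 8·q + 2·cos(q)]].
At the point, J = [[1.0000, -5.0000], [-18.2500, 19.641474]].
det J = -71.6085.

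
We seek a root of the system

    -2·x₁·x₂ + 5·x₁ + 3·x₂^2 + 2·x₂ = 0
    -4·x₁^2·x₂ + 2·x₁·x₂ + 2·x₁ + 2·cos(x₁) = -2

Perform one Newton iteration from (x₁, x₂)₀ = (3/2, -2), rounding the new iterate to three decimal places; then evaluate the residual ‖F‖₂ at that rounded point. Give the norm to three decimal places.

At (3/2, -2): F = (21.500, 17.14147).
Jacobian J = [[-2·x₂ + 5, -2·x₁ + 6·x₂ + 2], [-8·x₁·x₂ + 2·x₂ - 2·sin(x₁) + 2, -4·x₁^2 + 2·x₁]].
At the point, J = [[9.000, -13.000], [20.00501, -6.000]] (det J = 206.06513).
Solving J·Δ = −F gives Δ = (-0.455, 1.339).
Then the next iterate is (x₁, x₂)₁ = (1.045, -0.661).
Re-evaluating at (1.045, -0.661): F = (6.59525, 6.59963), so ‖F‖₂ = 9.330.

9.330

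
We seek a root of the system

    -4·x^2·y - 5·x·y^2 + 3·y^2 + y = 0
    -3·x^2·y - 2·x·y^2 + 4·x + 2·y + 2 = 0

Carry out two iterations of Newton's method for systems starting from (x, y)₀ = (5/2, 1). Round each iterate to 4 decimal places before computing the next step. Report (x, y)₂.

(-1.1589, 1.6559)

At (5/2, 1): F = (-33.5000, -9.7500).
Jacobian J = [[-8·x·y - 5·y^2, -4·x^2 - 10·x·y + 6·y + 1], [-6·x·y - 2·y^2 + 4, -3·x^2 - 4·x·y + 2]].
At the point, J = [[-25.0000, -43.0000], [-13.0000, -26.7500]] (det J = 109.7500).
Solving J·Δ = −F gives Δ = (-4.3451, 1.7472).
Then the next iterate is (x, y)₁ = (-1.8451, 2.7472).
Round to (-1.8451, 2.7472) and repeat: F = (57.604162, -0.093316), J = [[2.815331, 54.554211], [19.318937, 12.062253]].
Δ = (0.6862, -1.0913), so (x, y)₂ = (-1.1589, 1.6559).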